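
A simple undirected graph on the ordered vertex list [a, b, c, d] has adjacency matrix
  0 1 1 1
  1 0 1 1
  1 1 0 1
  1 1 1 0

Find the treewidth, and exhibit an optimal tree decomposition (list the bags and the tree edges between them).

With just one bag of size 4, the width is 4 − 1 = 3, so tw(G) ≤ 3. For the lower bound, the 4 vertices {a, b, c, d} are pairwise adjacent, and any tree decomposition puts a clique entirely inside one bag — forcing width ≥ 3. Hence tw(G) = 3 exactly.

Treewidth 3.
One such decomposition:
Bags: B1 = {a, b, c, d}
Tree: (single bag)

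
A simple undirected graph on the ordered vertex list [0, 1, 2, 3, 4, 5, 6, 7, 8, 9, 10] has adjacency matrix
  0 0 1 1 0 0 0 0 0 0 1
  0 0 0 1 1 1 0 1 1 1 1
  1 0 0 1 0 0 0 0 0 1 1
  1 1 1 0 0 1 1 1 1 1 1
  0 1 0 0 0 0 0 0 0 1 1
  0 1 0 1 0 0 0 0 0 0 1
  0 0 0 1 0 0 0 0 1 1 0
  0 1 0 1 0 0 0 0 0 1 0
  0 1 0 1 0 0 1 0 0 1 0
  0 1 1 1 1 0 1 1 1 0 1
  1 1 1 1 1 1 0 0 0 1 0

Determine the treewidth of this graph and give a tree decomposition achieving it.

Each bag holds 4 vertices, so the decomposition has width 3, which upper-bounds the treewidth. For the lower bound, the 4 vertices {0, 2, 3, 10} are pairwise adjacent, and any tree decomposition puts a clique entirely inside one bag — forcing width ≥ 3. Combining the bounds, tw(G) = 3.

Treewidth 3.
One optimal decomposition is:
Bags: B1 = {1, 3, 8, 9}  B2 = {1, 3, 9, 10}  B3 = {1, 4, 9, 10}  B4 = {3, 6, 8, 9}  B5 = {1, 3, 5, 10}  B6 = {2, 3, 9, 10}  B7 = {0, 2, 3, 10}  B8 = {1, 3, 7, 9}
Tree: B1–B2, B2–B3, B1–B4, B2–B5, B2–B6, B6–B7, B1–B8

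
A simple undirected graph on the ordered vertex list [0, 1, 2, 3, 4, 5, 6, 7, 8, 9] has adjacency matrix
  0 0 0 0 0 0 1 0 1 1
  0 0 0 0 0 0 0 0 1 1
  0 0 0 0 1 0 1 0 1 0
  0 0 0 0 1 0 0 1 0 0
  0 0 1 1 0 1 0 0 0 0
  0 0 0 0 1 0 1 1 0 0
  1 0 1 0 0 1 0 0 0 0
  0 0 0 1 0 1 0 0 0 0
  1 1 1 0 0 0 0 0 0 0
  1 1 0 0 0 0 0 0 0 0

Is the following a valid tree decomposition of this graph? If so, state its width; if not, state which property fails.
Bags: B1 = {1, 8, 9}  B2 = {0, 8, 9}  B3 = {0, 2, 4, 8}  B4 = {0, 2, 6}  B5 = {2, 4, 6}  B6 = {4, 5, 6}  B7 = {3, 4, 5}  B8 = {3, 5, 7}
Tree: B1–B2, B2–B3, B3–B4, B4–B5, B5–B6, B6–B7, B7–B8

No — bags containing vertex 4 are not connected in the tree.

A tree decomposition must satisfy three properties: every vertex lies in some bag; for every edge, both endpoints lie together in some bag; and for every vertex, the bags containing it form a connected subtree. Here bags containing vertex 4 are not connected in the tree, so the decomposition is invalid.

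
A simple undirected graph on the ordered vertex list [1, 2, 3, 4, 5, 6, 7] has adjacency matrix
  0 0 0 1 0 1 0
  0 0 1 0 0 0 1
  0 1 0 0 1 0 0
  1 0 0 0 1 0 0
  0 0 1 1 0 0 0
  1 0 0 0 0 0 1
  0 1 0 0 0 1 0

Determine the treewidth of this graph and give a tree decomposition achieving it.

Each bag holds 3 vertices, so the decomposition has width 2, which upper-bounds the treewidth. Since 3–5–4–1–6–7–2–3 is a cycle in G, G is not acyclic. Forests are exactly the graphs of treewidth ≤ 1, so tw(G) ≥ 2. The upper and lower bounds meet at 2, so that is the treewidth.

Treewidth 2.
One such decomposition:
Bags: B1 = {3, 4, 5}  B2 = {1, 3, 4}  B3 = {1, 3, 6}  B4 = {3, 6, 7}  B5 = {2, 3, 7}
Tree: B1–B2, B2–B3, B3–B4, B4–B5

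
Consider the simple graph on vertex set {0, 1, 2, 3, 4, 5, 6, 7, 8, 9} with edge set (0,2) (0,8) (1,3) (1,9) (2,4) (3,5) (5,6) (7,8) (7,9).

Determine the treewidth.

A width-1 tree decomposition is:
Bags: B1 = {2, 4}  B2 = {0, 2}  B3 = {0, 8}  B4 = {7, 8}  B5 = {7, 9}  B6 = {1, 9}  B7 = {1, 3}  B8 = {3, 5}  B9 = {5, 6}
Tree: B1–B2, B2–B3, B3–B4, B4–B5, B5–B6, B6–B7, B7–B8, B8–B9
The largest bag has 2 vertices, giving width 1; this decomposition certifies tw(G) ≤ 1. G has an edge, so its treewidth is at least 1. The upper and lower bounds meet at 1, so that is the treewidth.

1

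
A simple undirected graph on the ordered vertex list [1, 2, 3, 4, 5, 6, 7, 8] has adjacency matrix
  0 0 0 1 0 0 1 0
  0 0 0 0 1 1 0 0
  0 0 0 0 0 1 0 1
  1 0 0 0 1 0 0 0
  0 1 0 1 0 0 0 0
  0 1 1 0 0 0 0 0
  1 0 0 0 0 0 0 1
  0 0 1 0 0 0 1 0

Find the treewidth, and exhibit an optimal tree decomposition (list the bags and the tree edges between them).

Treewidth 2.
One optimal decomposition is:
Bags: B1 = {2, 5, 6}  B2 = {3, 5, 6}  B3 = {3, 5, 8}  B4 = {5, 7, 8}  B5 = {1, 5, 7}  B6 = {1, 4, 5}
Tree: B1–B2, B2–B3, B3–B4, B4–B5, B5–B6

Every bag has size at most 3, so the width is 3 − 1 = 2 and tw(G) ≤ 2. Since 5–2–6–3–8–7–1–4–5 is a cycle in G, G is not acyclic. Forests are exactly the graphs of treewidth ≤ 1, so tw(G) ≥ 2. Combining the bounds, tw(G) = 2.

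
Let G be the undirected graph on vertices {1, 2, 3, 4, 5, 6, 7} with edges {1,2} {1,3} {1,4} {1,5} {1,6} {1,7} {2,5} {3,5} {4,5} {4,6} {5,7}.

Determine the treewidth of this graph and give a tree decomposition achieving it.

Every bag has size at most 3, so the width is 3 − 1 = 2 and tw(G) ≤ 2. On the other hand G contains the 3-clique {1, 2, 5}. A clique must lie in a single bag of any decomposition, so no decomposition can have width below 2. The upper and lower bounds meet at 2, so that is the treewidth.

Treewidth 2.
One optimal decomposition is:
Bags: B1 = {1, 4, 5}  B2 = {1, 2, 5}  B3 = {1, 3, 5}  B4 = {1, 4, 6}  B5 = {1, 5, 7}
Tree: B1–B2, B2–B3, B1–B4, B2–B5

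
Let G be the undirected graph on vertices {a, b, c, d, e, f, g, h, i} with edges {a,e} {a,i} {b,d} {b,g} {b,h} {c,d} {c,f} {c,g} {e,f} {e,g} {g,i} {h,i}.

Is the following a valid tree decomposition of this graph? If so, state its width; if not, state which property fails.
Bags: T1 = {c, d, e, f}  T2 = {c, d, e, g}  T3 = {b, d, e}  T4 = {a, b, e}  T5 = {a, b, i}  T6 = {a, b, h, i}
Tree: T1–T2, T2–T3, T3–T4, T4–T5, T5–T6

A tree decomposition must satisfy three properties: every vertex lies in some bag; for every edge, both endpoints lie together in some bag; and for every vertex, the bags containing it form a connected subtree. Here edge (g,b) lies in no bag, so the decomposition is invalid.

No — edge (g,b) lies in no bag.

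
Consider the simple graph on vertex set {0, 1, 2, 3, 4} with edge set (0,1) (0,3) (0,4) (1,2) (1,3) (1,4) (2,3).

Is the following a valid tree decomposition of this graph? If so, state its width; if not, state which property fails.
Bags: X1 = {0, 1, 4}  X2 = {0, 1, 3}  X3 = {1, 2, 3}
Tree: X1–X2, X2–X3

Yes; width 2.

Every vertex of G appears in some bag (union = {0, 1, 2, 3, 4}); every edge is covered by a bag; and for each vertex v the set of bags containing v is connected in the bag tree. The decomposition is therefore valid. The largest bag has 3 vertices, so the width is 2.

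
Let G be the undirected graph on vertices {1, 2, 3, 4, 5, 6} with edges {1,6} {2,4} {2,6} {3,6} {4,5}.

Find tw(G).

1

A width-1 tree decomposition is:
Bags: B1 = {2, 4}  B2 = {2, 6}  B3 = {1, 6}  B4 = {3, 6}  B5 = {4, 5}
Tree: B1–B2, B2–B3, B2–B4, B1–B5
Every bag has size at most 2, so the width is 2 − 1 = 1 and tw(G) ≤ 1. Any graph with an edge has treewidth ≥ 1, and G has the edge 2–4. Hence tw(G) = 1 exactly.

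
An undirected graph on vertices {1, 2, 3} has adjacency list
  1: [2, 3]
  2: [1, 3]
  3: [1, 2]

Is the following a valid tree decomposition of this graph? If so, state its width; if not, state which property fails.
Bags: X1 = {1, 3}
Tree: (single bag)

A tree decomposition must satisfy three properties: every vertex lies in some bag; for every edge, both endpoints lie together in some bag; and for every vertex, the bags containing it form a connected subtree. Here vertex 2 appears in no bag, so the decomposition is invalid.

No — vertex 2 appears in no bag.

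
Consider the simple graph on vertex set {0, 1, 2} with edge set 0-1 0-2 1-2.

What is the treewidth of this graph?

A width-2 tree decomposition is:
Bags: B1 = {0, 1, 2}
Tree: (single bag)
With just one bag of size 3, the width is 3 − 1 = 2, so tw(G) ≤ 2. Conversely, {0, 1, 2} is a clique of size 3, and the vertices of any clique must share a bag in every tree decomposition; so some bag has ≥ 3 vertices and tw(G) ≥ 2. Therefore the treewidth is 2.

2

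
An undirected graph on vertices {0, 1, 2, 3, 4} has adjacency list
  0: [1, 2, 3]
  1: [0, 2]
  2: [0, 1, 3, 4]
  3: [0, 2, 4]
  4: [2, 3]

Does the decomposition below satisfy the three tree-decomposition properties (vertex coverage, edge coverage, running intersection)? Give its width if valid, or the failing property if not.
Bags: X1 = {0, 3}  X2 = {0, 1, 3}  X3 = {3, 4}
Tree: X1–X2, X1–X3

A tree decomposition must satisfy three properties: every vertex lies in some bag; for every edge, both endpoints lie together in some bag; and for every vertex, the bags containing it form a connected subtree. Here vertex 2 appears in no bag, so the decomposition is invalid.

No — vertex 2 appears in no bag.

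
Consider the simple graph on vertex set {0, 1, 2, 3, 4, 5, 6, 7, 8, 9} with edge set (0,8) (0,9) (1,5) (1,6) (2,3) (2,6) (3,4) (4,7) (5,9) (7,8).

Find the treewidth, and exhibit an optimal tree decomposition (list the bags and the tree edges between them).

The largest bag has 3 vertices, giving width 2; this decomposition certifies tw(G) ≤ 2. Since 3–4–7–8–0–9–5–1–6–2–3 is a cycle in G, G is not acyclic. Forests are exactly the graphs of treewidth ≤ 1, so tw(G) ≥ 2. Hence tw(G) = 2 exactly.

Treewidth 2.
One optimal decomposition is:
Bags: B1 = {3, 4, 7}  B2 = {3, 7, 8}  B3 = {0, 3, 8}  B4 = {0, 3, 9}  B5 = {3, 5, 9}  B6 = {1, 3, 5}  B7 = {1, 3, 6}  B8 = {2, 3, 6}
Tree: B1–B2, B2–B3, B3–B4, B4–B5, B5–B6, B6–B7, B7–B8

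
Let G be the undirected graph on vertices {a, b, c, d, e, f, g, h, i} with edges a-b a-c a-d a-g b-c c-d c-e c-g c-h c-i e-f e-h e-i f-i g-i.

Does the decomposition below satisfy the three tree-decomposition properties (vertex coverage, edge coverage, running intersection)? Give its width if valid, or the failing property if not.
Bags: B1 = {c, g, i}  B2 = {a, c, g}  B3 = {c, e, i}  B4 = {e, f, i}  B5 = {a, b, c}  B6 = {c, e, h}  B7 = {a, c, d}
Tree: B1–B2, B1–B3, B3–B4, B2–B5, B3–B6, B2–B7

Every vertex of G appears in some bag (union = {a, b, c, d, e, f, g, h, i}); every edge is covered by a bag; and for each vertex v the set of bags containing v is connected in the bag tree. The decomposition is therefore valid. The largest bag has 3 vertices, so the width is 2.

Yes; width 2.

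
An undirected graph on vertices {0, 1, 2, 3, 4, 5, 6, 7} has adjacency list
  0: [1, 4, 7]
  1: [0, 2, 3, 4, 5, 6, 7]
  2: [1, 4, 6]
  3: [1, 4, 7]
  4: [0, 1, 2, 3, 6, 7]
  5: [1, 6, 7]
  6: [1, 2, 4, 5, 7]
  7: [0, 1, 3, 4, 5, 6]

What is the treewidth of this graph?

3

A width-3 tree decomposition is:
Bags: B1 = {1, 4, 6, 7}  B2 = {1, 3, 4, 7}  B3 = {1, 2, 4, 6}  B4 = {1, 5, 6, 7}  B5 = {0, 1, 4, 7}
Tree: B1–B2, B1–B3, B1–B4, B1–B5
Each bag holds 4 vertices, so the decomposition has width 3, which upper-bounds the treewidth. On the other hand G contains the 4-clique {1, 2, 4, 6}. A clique must lie in a single bag of any decomposition, so no decomposition can have width below 3. Therefore the treewidth is 3.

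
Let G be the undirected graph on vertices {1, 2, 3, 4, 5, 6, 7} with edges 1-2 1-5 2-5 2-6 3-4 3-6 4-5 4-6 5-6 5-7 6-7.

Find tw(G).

2

A width-2 tree decomposition is:
Bags: B1 = {2, 5, 6}  B2 = {1, 2, 5}  B3 = {4, 5, 6}  B4 = {3, 4, 6}  B5 = {5, 6, 7}
Tree: B1–B2, B1–B3, B3–B4, B3–B5
The largest bag has 3 vertices, giving width 2; this decomposition certifies tw(G) ≤ 2. Conversely, {3, 4, 6} is a clique of size 3, and the vertices of any clique must share a bag in every tree decomposition; so some bag has ≥ 3 vertices and tw(G) ≥ 2. Therefore the treewidth is 2.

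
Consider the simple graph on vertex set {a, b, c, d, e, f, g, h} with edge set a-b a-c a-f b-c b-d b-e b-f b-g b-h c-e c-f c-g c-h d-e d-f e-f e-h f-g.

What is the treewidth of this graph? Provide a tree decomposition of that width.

The largest bag has 4 vertices, giving width 3; this decomposition certifies tw(G) ≤ 3. Conversely, {b, c, e, h} is a clique of size 4, and the vertices of any clique must share a bag in every tree decomposition; so some bag has ≥ 4 vertices and tw(G) ≥ 3. Hence tw(G) = 3 exactly.

Treewidth 3.
Bags: B1 = {b, c, e, f}  B2 = {a, b, c, f}  B3 = {b, c, e, h}  B4 = {b, c, f, g}  B5 = {b, d, e, f}
Tree: B1–B2, B1–B3, B1–B4, B1–B5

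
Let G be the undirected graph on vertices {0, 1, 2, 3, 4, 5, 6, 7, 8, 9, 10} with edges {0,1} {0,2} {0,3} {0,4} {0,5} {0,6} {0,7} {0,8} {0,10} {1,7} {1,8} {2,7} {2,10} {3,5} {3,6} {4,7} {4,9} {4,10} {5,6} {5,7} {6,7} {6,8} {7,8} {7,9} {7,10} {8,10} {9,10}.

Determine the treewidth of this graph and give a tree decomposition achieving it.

Every bag has size at most 4, so the width is 4 − 1 = 3 and tw(G) ≤ 3. For the lower bound, the 4 vertices {0, 3, 5, 6} are pairwise adjacent, and any tree decomposition puts a clique entirely inside one bag — forcing width ≥ 3. The upper and lower bounds meet at 3, so that is the treewidth.

Treewidth 3.
One such decomposition:
Bags: B1 = {0, 6, 7, 8}  B2 = {0, 7, 8, 10}  B3 = {0, 4, 7, 10}  B4 = {4, 7, 9, 10}  B5 = {0, 5, 6, 7}  B6 = {0, 1, 7, 8}  B7 = {0, 2, 7, 10}  B8 = {0, 3, 5, 6}
Tree: B1–B2, B2–B3, B3–B4, B1–B5, B1–B6, B3–B7, B5–B8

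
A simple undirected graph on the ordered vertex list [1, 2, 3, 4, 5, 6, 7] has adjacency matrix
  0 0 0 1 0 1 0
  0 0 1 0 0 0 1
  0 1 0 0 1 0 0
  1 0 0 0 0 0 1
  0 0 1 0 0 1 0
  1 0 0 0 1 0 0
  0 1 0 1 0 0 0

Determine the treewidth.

2

A width-2 tree decomposition is:
Bags: B1 = {2, 3, 7}  B2 = {3, 4, 7}  B3 = {1, 3, 4}  B4 = {1, 3, 6}  B5 = {3, 5, 6}
Tree: B1–B2, B2–B3, B3–B4, B4–B5
The largest bag has 3 vertices, giving width 2; this decomposition certifies tw(G) ≤ 2. Since 3–2–7–4–1–6–5–3 is a cycle in G, G is not acyclic. Forests are exactly the graphs of treewidth ≤ 1, so tw(G) ≥ 2. Hence tw(G) = 2 exactly.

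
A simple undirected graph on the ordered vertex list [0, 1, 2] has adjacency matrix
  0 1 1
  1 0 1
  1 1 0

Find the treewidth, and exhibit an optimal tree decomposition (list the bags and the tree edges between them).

With just one bag of size 3, the width is 3 − 1 = 2, so tw(G) ≤ 2. For the lower bound, the 3 vertices {0, 1, 2} are pairwise adjacent, and any tree decomposition puts a clique entirely inside one bag — forcing width ≥ 2. Combining the bounds, tw(G) = 2.

Treewidth 2.
One such decomposition:
Bags: B1 = {0, 1, 2}
Tree: (single bag)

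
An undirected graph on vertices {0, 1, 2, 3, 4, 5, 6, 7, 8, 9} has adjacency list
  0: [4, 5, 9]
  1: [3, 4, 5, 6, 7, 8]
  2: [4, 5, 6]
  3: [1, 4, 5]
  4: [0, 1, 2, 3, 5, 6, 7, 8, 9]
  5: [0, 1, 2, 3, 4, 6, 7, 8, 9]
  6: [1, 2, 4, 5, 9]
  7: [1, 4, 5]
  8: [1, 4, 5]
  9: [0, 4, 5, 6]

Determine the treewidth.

3

A width-3 tree decomposition is:
Bags: B1 = {1, 4, 5, 8}  B2 = {1, 4, 5, 6}  B3 = {4, 5, 6, 9}  B4 = {0, 4, 5, 9}  B5 = {1, 4, 5, 7}  B6 = {1, 3, 4, 5}  B7 = {2, 4, 5, 6}
Tree: B1–B2, B2–B3, B3–B4, B2–B5, B5–B6, B2–B7
Every bag has size at most 4, so the width is 4 − 1 = 3 and tw(G) ≤ 3. Conversely, {0, 4, 5, 9} is a clique of size 4, and the vertices of any clique must share a bag in every tree decomposition; so some bag has ≥ 4 vertices and tw(G) ≥ 3. Hence tw(G) = 3 exactly.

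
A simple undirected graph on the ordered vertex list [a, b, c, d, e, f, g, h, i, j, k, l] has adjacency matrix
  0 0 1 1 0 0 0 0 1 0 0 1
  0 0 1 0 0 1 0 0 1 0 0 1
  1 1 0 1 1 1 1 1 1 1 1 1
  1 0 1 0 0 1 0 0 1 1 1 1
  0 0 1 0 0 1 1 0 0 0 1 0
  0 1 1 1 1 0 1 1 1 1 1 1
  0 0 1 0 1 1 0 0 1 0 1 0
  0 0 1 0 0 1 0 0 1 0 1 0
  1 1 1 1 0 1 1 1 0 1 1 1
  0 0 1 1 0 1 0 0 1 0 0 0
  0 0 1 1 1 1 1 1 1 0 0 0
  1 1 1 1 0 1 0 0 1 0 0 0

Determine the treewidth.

4

A width-4 tree decomposition is:
Bags: B1 = {c, f, h, i, k}  B2 = {c, d, f, i, k}  B3 = {c, d, f, i, l}  B4 = {b, c, f, i, l}  B5 = {c, f, g, i, k}  B6 = {c, d, f, i, j}  B7 = {a, c, d, i, l}  B8 = {c, e, f, g, k}
Tree: B1–B2, B2–B3, B3–B4, B2–B5, B3–B6, B3–B7, B5–B8
Each bag holds 5 vertices, so the decomposition has width 4, which upper-bounds the treewidth. For the lower bound, the 5 vertices {a, c, d, i, l} are pairwise adjacent, and any tree decomposition puts a clique entirely inside one bag — forcing width ≥ 4. Hence tw(G) = 4 exactly.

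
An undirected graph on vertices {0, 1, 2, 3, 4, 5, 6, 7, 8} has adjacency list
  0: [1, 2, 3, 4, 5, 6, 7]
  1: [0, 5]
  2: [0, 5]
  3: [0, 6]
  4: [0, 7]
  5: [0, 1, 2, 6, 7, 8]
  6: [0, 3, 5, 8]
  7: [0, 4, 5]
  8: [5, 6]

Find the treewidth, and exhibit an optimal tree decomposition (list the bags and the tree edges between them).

Treewidth 2.
One optimal decomposition is:
Bags: B1 = {0, 2, 5}  B2 = {0, 5, 6}  B3 = {0, 5, 7}  B4 = {5, 6, 8}  B5 = {0, 1, 5}  B6 = {0, 4, 7}  B7 = {0, 3, 6}
Tree: B1–B2, B1–B3, B2–B4, B2–B5, B3–B6, B2–B7

Every bag has size at most 3, so the width is 3 − 1 = 2 and tw(G) ≤ 2. For the lower bound, the 3 vertices {0, 3, 6} are pairwise adjacent, and any tree decomposition puts a clique entirely inside one bag — forcing width ≥ 2. Therefore the treewidth is 2.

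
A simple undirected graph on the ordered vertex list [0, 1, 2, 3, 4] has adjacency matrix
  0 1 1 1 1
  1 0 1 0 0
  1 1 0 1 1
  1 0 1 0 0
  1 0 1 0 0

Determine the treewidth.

A width-2 tree decomposition is:
Bags: B1 = {0, 2, 3}  B2 = {0, 2, 4}  B3 = {0, 1, 2}
Tree: B1–B2, B1–B3
The largest bag has 3 vertices, giving width 2; this decomposition certifies tw(G) ≤ 2. For the lower bound, the 3 vertices {0, 1, 2} are pairwise adjacent, and any tree decomposition puts a clique entirely inside one bag — forcing width ≥ 2. Hence tw(G) = 2 exactly.

2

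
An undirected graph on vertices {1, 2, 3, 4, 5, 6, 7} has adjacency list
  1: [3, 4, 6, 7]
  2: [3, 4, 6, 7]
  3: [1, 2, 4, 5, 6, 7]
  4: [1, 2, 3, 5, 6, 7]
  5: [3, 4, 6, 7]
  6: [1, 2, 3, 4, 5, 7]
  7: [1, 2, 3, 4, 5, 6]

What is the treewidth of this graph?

4

A width-4 tree decomposition is:
Bags: B1 = {2, 3, 4, 6, 7}  B2 = {1, 3, 4, 6, 7}  B3 = {3, 4, 5, 6, 7}
Tree: B1–B2, B2–B3
Each bag holds 5 vertices, so the decomposition has width 4, which upper-bounds the treewidth. On the other hand G contains the 5-clique {1, 3, 4, 6, 7}. A clique must lie in a single bag of any decomposition, so no decomposition can have width below 4. Combining the bounds, tw(G) = 4.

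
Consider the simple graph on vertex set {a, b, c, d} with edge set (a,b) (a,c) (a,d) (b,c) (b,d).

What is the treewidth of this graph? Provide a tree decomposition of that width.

The largest bag has 3 vertices, giving width 2; this decomposition certifies tw(G) ≤ 2. Conversely, {a, b, d} is a clique of size 3, and the vertices of any clique must share a bag in every tree decomposition; so some bag has ≥ 3 vertices and tw(G) ≥ 2. The upper and lower bounds meet at 2, so that is the treewidth.

Treewidth 2.
One such decomposition:
Bags: B1 = {a, b, d}  B2 = {a, b, c}
Tree: B1–B2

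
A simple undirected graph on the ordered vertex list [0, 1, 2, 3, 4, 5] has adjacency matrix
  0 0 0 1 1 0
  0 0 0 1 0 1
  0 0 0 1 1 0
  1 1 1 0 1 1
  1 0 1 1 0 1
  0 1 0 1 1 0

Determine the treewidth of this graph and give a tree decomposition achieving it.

Every bag has size at most 3, so the width is 3 − 1 = 2 and tw(G) ≤ 2. For the lower bound, the 3 vertices {1, 3, 5} are pairwise adjacent, and any tree decomposition puts a clique entirely inside one bag — forcing width ≥ 2. Combining the bounds, tw(G) = 2.

Treewidth 2.
Bags: B1 = {3, 4, 5}  B2 = {2, 3, 4}  B3 = {1, 3, 5}  B4 = {0, 3, 4}
Tree: B1–B2, B1–B3, B2–B4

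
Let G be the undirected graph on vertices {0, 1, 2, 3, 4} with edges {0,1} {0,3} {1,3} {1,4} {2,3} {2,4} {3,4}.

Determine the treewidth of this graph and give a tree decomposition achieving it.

The largest bag has 3 vertices, giving width 2; this decomposition certifies tw(G) ≤ 2. For the lower bound, the 3 vertices {0, 1, 3} are pairwise adjacent, and any tree decomposition puts a clique entirely inside one bag — forcing width ≥ 2. Combining the bounds, tw(G) = 2.

Treewidth 2.
Bags: B1 = {2, 3, 4}  B2 = {1, 3, 4}  B3 = {0, 1, 3}
Tree: B1–B2, B2–B3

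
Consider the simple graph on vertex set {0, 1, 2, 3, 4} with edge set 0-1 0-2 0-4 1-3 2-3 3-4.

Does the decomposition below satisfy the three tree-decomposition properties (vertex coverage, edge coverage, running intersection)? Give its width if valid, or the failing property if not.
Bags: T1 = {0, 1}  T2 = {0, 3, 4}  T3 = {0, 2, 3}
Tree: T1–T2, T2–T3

A tree decomposition must satisfy three properties: every vertex lies in some bag; for every edge, both endpoints lie together in some bag; and for every vertex, the bags containing it form a connected subtree. Here edge (3,1) lies in no bag, so the decomposition is invalid.

No — edge (3,1) lies in no bag.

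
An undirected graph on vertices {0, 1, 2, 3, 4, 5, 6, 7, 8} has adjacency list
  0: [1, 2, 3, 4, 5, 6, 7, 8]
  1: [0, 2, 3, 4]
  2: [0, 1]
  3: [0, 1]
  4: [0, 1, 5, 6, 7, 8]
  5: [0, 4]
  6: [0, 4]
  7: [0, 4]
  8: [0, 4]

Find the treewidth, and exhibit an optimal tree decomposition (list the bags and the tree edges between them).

Each bag holds 3 vertices, so the decomposition has width 2, which upper-bounds the treewidth. For the lower bound, the 3 vertices {0, 1, 2} are pairwise adjacent, and any tree decomposition puts a clique entirely inside one bag — forcing width ≥ 2. The upper and lower bounds meet at 2, so that is the treewidth.

Treewidth 2.
Bags: B1 = {0, 1, 4}  B2 = {0, 4, 5}  B3 = {0, 4, 6}  B4 = {0, 4, 8}  B5 = {0, 4, 7}  B6 = {0, 1, 3}  B7 = {0, 1, 2}
Tree: B1–B2, B2–B3, B1–B4, B4–B5, B1–B6, B6–B7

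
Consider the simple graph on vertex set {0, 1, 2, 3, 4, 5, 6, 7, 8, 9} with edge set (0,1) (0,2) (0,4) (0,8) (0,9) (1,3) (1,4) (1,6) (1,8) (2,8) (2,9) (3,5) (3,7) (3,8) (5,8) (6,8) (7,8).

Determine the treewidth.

2

A width-2 tree decomposition is:
Bags: B1 = {0, 1, 8}  B2 = {1, 3, 8}  B3 = {0, 1, 4}  B4 = {0, 2, 8}  B5 = {3, 5, 8}  B6 = {1, 6, 8}  B7 = {0, 2, 9}  B8 = {3, 7, 8}
Tree: B1–B2, B1–B3, B1–B4, B2–B5, B2–B6, B4–B7, B2–B8
The largest bag has 3 vertices, giving width 2; this decomposition certifies tw(G) ≤ 2. On the other hand G contains the 3-clique {0, 1, 8}. A clique must lie in a single bag of any decomposition, so no decomposition can have width below 2. The upper and lower bounds meet at 2, so that is the treewidth.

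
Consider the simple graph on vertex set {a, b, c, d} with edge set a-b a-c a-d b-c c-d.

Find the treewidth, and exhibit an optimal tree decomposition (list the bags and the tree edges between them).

Treewidth 2.
One such decomposition:
Bags: B1 = {a, b, c}  B2 = {a, c, d}
Tree: B1–B2

Every bag has size at most 3, so the width is 3 − 1 = 2 and tw(G) ≤ 2. For the lower bound, the 3 vertices {a, c, d} are pairwise adjacent, and any tree decomposition puts a clique entirely inside one bag — forcing width ≥ 2. Hence tw(G) = 2 exactly.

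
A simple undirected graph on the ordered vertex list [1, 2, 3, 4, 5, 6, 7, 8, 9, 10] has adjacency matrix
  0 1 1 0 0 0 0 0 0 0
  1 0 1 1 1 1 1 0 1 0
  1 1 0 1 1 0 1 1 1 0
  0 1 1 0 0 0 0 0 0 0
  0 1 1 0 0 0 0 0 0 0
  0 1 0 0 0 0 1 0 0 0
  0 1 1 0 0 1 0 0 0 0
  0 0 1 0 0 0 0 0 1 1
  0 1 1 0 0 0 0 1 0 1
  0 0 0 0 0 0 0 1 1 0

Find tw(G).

A width-2 tree decomposition is:
Bags: B1 = {2, 3, 9}  B2 = {1, 2, 3}  B3 = {2, 3, 4}  B4 = {3, 8, 9}  B5 = {2, 3, 5}  B6 = {8, 9, 10}  B7 = {2, 3, 7}  B8 = {2, 6, 7}
Tree: B1–B2, B1–B3, B1–B4, B1–B5, B4–B6, B2–B7, B7–B8
The largest bag has 3 vertices, giving width 2; this decomposition certifies tw(G) ≤ 2. Conversely, {8, 9, 10} is a clique of size 3, and the vertices of any clique must share a bag in every tree decomposition; so some bag has ≥ 3 vertices and tw(G) ≥ 2. Combining the bounds, tw(G) = 2.

2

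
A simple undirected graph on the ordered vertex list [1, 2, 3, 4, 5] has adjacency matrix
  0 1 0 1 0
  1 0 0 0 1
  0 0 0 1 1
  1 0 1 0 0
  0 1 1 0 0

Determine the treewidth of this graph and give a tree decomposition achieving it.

Treewidth 2.
One optimal decomposition is:
Bags: B1 = {1, 2, 4}  B2 = {2, 3, 4}  B3 = {2, 3, 5}
Tree: B1–B2, B2–B3

The largest bag has 3 vertices, giving width 2; this decomposition certifies tw(G) ≤ 2. For the lower bound, G contains the cycle 2–1–4–3–5–2, so G is not a forest; only forests have treewidth ≤ 1, hence tw(G) ≥ 2. Hence tw(G) = 2 exactly.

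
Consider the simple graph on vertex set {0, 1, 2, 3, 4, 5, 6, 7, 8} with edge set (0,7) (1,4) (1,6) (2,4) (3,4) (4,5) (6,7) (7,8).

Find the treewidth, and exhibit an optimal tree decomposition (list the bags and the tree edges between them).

Treewidth 1.
One optimal decomposition is:
Bags: B1 = {1, 6}  B2 = {1, 4}  B3 = {6, 7}  B4 = {0, 7}  B5 = {7, 8}  B6 = {3, 4}  B7 = {4, 5}  B8 = {2, 4}
Tree: B1–B2, B1–B3, B3–B4, B4–B5, B2–B6, B2–B7, B2–B8

The largest bag has 2 vertices, giving width 1; this decomposition certifies tw(G) ≤ 1. Since G has at least one edge (e.g. 6–1), it is not an edgeless graph, so tw(G) ≥ 1. Combining the bounds, tw(G) = 1.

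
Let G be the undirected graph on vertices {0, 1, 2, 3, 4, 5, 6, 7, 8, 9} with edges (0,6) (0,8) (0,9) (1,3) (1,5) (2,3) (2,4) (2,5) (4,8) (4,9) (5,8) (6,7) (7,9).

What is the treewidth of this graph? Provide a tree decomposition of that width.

Treewidth 2.
One such decomposition:
Bags: B1 = {1, 3, 5}  B2 = {2, 3, 5}  B3 = {2, 5, 8}  B4 = {2, 4, 8}  B5 = {0, 4, 8}  B6 = {0, 4, 9}  B7 = {0, 6, 9}  B8 = {6, 7, 9}
Tree: B1–B2, B2–B3, B3–B4, B4–B5, B5–B6, B6–B7, B7–B8

Every bag has size at most 3, so the width is 3 − 1 = 2 and tw(G) ≤ 2. The edges 1–3–2–5–1 form a cycle, so G is not a tree and its treewidth is at least 2. The upper and lower bounds meet at 2, so that is the treewidth.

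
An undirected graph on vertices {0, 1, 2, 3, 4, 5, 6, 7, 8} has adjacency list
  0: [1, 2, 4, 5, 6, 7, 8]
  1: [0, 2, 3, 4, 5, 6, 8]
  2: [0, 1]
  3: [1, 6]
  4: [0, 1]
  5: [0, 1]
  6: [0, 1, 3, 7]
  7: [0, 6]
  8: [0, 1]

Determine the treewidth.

A width-2 tree decomposition is:
Bags: B1 = {0, 1, 5}  B2 = {0, 1, 6}  B3 = {1, 3, 6}  B4 = {0, 6, 7}  B5 = {0, 1, 2}  B6 = {0, 1, 8}  B7 = {0, 1, 4}
Tree: B1–B2, B2–B3, B2–B4, B2–B5, B1–B6, B6–B7
Each bag holds 3 vertices, so the decomposition has width 2, which upper-bounds the treewidth. On the other hand G contains the 3-clique {0, 1, 2}. A clique must lie in a single bag of any decomposition, so no decomposition can have width below 2. Combining the bounds, tw(G) = 2.

2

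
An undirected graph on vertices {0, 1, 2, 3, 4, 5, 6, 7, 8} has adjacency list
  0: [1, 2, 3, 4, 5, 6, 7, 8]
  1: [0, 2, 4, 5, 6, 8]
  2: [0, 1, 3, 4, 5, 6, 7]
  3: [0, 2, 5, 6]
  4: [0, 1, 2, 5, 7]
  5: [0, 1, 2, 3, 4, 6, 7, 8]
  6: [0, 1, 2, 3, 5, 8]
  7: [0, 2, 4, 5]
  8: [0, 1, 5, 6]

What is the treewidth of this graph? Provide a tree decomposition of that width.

Each bag holds 5 vertices, so the decomposition has width 4, which upper-bounds the treewidth. For the lower bound, the 5 vertices {0, 1, 5, 6, 8} are pairwise adjacent, and any tree decomposition puts a clique entirely inside one bag — forcing width ≥ 4. Therefore the treewidth is 4.

Treewidth 4.
One optimal decomposition is:
Bags: B1 = {0, 1, 2, 5, 6}  B2 = {0, 1, 2, 4, 5}  B3 = {0, 1, 5, 6, 8}  B4 = {0, 2, 3, 5, 6}  B5 = {0, 2, 4, 5, 7}
Tree: B1–B2, B1–B3, B1–B4, B2–B5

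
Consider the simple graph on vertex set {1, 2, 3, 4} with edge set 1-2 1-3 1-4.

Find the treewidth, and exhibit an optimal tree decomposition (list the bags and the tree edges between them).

Treewidth 1.
One optimal decomposition is:
Bags: B1 = {1, 4}  B2 = {1, 3}  B3 = {1, 2}
Tree: B1–B2, B2–B3

Each bag holds 2 vertices, so the decomposition has width 1, which upper-bounds the treewidth. Any graph with an edge has treewidth ≥ 1, and G has the edge 4–1. Combining the bounds, tw(G) = 1.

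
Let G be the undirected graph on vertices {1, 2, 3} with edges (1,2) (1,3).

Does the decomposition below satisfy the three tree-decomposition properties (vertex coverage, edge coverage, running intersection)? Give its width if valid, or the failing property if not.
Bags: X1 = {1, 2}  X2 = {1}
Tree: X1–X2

A tree decomposition must satisfy three properties: every vertex lies in some bag; for every edge, both endpoints lie together in some bag; and for every vertex, the bags containing it form a connected subtree. Here vertex 3 appears in no bag, so the decomposition is invalid.

No — vertex 3 appears in no bag.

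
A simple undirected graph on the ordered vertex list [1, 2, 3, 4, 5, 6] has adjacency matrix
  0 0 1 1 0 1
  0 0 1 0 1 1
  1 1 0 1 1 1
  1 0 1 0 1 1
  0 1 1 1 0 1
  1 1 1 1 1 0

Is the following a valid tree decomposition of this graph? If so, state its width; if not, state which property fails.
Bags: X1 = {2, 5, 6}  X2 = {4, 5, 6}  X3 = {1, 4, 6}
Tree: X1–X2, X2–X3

No — vertex 3 appears in no bag.

A tree decomposition must satisfy three properties: every vertex lies in some bag; for every edge, both endpoints lie together in some bag; and for every vertex, the bags containing it form a connected subtree. Here vertex 3 appears in no bag, so the decomposition is invalid.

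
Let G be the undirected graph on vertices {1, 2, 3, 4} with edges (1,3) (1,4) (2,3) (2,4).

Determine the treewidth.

2

A width-2 tree decomposition is:
Bags: B1 = {1, 3, 4}  B2 = {2, 3, 4}
Tree: B1–B2
The largest bag has 3 vertices, giving width 2; this decomposition certifies tw(G) ≤ 2. For the lower bound, G contains the cycle 3–1–4–2–3, so G is not a forest; only forests have treewidth ≤ 1, hence tw(G) ≥ 2. The upper and lower bounds meet at 2, so that is the treewidth.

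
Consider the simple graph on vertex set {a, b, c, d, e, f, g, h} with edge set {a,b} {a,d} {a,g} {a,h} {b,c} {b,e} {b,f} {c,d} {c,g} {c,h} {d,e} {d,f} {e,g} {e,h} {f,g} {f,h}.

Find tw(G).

A width-4 tree decomposition is:
Bags: B1 = {a, b, c, e, f}  B2 = {a, c, e, f, h}  B3 = {a, c, e, f, g}  B4 = {a, c, d, e, f}
Tree: B1–B2, B2–B3, B3–B4
The largest bag has 5 vertices, giving width 4; this decomposition certifies tw(G) ≤ 4. For the lower bound: the 5 vertex sets {b,e}, {a,h}, {f,g}, {c}, {d} are disjoint, each induces a connected subgraph, and every pair is joined by at least one edge of G. Contracting each set to a single vertex therefore yields K_{5} as a minor, and since treewidth is minor-monotone, tw(G) ≥ tw(K_{5}) = 4. Hence tw(G) = 4 exactly.

4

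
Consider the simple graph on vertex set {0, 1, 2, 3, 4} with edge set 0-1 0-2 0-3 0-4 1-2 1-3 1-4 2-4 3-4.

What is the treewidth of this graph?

A width-3 tree decomposition is:
Bags: B1 = {0, 1, 3, 4}  B2 = {0, 1, 2, 4}
Tree: B1–B2
Each bag holds 4 vertices, so the decomposition has width 3, which upper-bounds the treewidth. Conversely, {0, 1, 2, 4} is a clique of size 4, and the vertices of any clique must share a bag in every tree decomposition; so some bag has ≥ 4 vertices and tw(G) ≥ 3. The upper and lower bounds meet at 3, so that is the treewidth.

3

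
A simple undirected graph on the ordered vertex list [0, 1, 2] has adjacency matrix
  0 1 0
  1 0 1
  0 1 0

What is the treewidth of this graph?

1

A width-1 tree decomposition is:
Bags: B1 = {0, 1}  B2 = {1, 2}
Tree: B1–B2
The largest bag has 2 vertices, giving width 1; this decomposition certifies tw(G) ≤ 1. G has an edge, so its treewidth is at least 1. Combining the bounds, tw(G) = 1.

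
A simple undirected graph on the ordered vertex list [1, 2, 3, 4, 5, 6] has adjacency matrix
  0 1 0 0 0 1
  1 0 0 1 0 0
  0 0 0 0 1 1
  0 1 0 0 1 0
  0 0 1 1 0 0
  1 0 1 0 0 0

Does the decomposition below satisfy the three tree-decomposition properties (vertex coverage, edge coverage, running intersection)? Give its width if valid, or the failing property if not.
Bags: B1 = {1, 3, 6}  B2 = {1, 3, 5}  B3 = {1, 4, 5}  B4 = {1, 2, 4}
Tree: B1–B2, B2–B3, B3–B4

Yes; width 2.

Vertex coverage: the bags together contain {1, 2, 3, 4, 5, 6}, the full vertex set. Edge coverage: each edge of G has both endpoints in at least one bag. Running intersection: for every vertex, the bags containing it form a connected subtree. All three properties hold, so this is a valid tree decomposition of width max|bag| − 1 = 2, and hence tw(G) ≤ 2.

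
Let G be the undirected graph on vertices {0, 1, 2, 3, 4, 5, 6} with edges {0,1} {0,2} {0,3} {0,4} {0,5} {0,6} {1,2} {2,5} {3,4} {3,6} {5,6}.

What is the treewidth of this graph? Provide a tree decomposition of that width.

Every bag has size at most 3, so the width is 3 − 1 = 2 and tw(G) ≤ 2. Conversely, {0, 1, 2} is a clique of size 3, and the vertices of any clique must share a bag in every tree decomposition; so some bag has ≥ 3 vertices and tw(G) ≥ 2. Hence tw(G) = 2 exactly.

Treewidth 2.
One optimal decomposition is:
Bags: B1 = {0, 2, 5}  B2 = {0, 1, 2}  B3 = {0, 5, 6}  B4 = {0, 3, 6}  B5 = {0, 3, 4}
Tree: B1–B2, B1–B3, B3–B4, B4–B5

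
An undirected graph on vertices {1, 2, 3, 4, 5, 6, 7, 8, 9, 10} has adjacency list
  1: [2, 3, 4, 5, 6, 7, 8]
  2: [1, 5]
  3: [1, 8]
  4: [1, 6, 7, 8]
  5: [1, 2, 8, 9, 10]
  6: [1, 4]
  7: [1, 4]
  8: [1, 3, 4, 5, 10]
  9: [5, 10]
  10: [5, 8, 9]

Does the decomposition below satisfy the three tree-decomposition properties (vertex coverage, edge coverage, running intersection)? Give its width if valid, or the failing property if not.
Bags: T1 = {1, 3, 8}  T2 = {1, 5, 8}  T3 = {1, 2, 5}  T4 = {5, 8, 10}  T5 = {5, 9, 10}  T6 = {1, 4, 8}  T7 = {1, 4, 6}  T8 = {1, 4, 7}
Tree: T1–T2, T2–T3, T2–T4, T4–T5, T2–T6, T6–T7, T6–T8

Yes; width 2.

Checking the three conditions: (i) the bags cover all of {1, 2, 3, 4, 5, 6, 7, 8, 9, 10}; (ii) for each edge, some bag contains both endpoints; (iii) the bags containing any fixed vertex form a subtree. All hold, so the decomposition is valid with width 3 − 1 = 2.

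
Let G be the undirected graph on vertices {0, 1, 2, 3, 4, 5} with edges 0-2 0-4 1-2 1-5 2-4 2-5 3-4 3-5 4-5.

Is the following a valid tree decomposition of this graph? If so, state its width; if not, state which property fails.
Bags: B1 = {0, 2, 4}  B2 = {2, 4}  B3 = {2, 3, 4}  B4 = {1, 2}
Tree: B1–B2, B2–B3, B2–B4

No — vertex 5 appears in no bag.

A tree decomposition must satisfy three properties: every vertex lies in some bag; for every edge, both endpoints lie together in some bag; and for every vertex, the bags containing it form a connected subtree. Here vertex 5 appears in no bag, so the decomposition is invalid.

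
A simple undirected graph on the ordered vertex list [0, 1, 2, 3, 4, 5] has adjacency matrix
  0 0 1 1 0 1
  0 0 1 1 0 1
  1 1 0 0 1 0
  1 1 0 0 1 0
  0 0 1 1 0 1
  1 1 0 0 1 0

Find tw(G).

A width-3 tree decomposition is:
Bags: B1 = {0, 1, 2, 4}  B2 = {0, 1, 3, 4}  B3 = {0, 1, 4, 5}
Tree: B1–B2, B2–B3
Each bag holds 4 vertices, so the decomposition has width 3, which upper-bounds the treewidth. For the lower bound: the 4 vertex sets {1,2}, {3,4}, {0}, {5} are disjoint, each induces a connected subgraph, and every pair is joined by at least one edge of G. Contracting each set to a single vertex therefore yields K_{4} as a minor, and since treewidth is minor-monotone, tw(G) ≥ tw(K_{4}) = 3. Combining the bounds, tw(G) = 3.

3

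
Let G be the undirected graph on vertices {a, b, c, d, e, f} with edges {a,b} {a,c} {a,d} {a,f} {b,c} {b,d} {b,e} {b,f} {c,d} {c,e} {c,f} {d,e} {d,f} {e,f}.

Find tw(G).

4

A width-4 tree decomposition is:
Bags: B1 = {b, c, d, e, f}  B2 = {a, b, c, d, f}
Tree: B1–B2
Each bag holds 5 vertices, so the decomposition has width 4, which upper-bounds the treewidth. On the other hand G contains the 5-clique {b, c, d, e, f}. A clique must lie in a single bag of any decomposition, so no decomposition can have width below 4. Therefore the treewidth is 4.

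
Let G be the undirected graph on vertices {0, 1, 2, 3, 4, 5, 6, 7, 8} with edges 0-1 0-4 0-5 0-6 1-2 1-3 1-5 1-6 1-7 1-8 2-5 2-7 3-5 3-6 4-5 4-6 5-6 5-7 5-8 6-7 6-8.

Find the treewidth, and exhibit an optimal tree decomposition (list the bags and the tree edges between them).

Treewidth 3.
One optimal decomposition is:
Bags: B1 = {1, 5, 6, 8}  B2 = {1, 5, 6, 7}  B3 = {0, 1, 5, 6}  B4 = {1, 3, 5, 6}  B5 = {1, 2, 5, 7}  B6 = {0, 4, 5, 6}
Tree: B1–B2, B2–B3, B2–B4, B2–B5, B3–B6

Every bag has size at most 4, so the width is 4 − 1 = 3 and tw(G) ≤ 3. Conversely, {1, 2, 5, 7} is a clique of size 4, and the vertices of any clique must share a bag in every tree decomposition; so some bag has ≥ 4 vertices and tw(G) ≥ 3. The upper and lower bounds meet at 3, so that is the treewidth.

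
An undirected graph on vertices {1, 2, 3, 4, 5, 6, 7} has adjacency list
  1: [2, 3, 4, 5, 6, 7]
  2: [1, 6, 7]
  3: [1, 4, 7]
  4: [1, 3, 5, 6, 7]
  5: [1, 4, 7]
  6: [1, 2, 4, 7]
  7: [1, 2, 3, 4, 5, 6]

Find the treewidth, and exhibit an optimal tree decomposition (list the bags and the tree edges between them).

Treewidth 3.
Bags: B1 = {1, 3, 4, 7}  B2 = {1, 4, 6, 7}  B3 = {1, 4, 5, 7}  B4 = {1, 2, 6, 7}
Tree: B1–B2, B1–B3, B2–B4

Each bag holds 4 vertices, so the decomposition has width 3, which upper-bounds the treewidth. For the lower bound, the 4 vertices {1, 2, 6, 7} are pairwise adjacent, and any tree decomposition puts a clique entirely inside one bag — forcing width ≥ 3. The upper and lower bounds meet at 3, so that is the treewidth.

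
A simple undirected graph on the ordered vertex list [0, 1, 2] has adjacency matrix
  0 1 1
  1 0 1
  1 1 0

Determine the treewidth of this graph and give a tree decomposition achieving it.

Treewidth 2.
One optimal decomposition is:
Bags: B1 = {0, 1, 2}
Tree: (single bag)

With just one bag of size 3, the width is 3 − 1 = 2, so tw(G) ≤ 2. Conversely, {0, 1, 2} is a clique of size 3, and the vertices of any clique must share a bag in every tree decomposition; so some bag has ≥ 3 vertices and tw(G) ≥ 2. Therefore the treewidth is 2.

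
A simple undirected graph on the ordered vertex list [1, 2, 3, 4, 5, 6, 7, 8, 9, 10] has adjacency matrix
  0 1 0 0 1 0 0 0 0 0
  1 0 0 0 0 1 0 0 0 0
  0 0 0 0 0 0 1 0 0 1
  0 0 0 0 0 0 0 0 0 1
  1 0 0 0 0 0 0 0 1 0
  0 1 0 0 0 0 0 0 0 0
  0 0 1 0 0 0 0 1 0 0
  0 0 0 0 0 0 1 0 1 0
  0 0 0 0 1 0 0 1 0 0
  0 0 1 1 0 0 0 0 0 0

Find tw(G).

1

A width-1 tree decomposition is:
Bags: B1 = {2, 6}  B2 = {1, 2}  B3 = {1, 5}  B4 = {5, 9}  B5 = {8, 9}  B6 = {7, 8}  B7 = {3, 7}  B8 = {3, 10}  B9 = {4, 10}
Tree: B1–B2, B2–B3, B3–B4, B4–B5, B5–B6, B6–B7, B7–B8, B8–B9
Every bag has size at most 2, so the width is 2 − 1 = 1 and tw(G) ≤ 1. G has an edge, so its treewidth is at least 1. Hence tw(G) = 1 exactly.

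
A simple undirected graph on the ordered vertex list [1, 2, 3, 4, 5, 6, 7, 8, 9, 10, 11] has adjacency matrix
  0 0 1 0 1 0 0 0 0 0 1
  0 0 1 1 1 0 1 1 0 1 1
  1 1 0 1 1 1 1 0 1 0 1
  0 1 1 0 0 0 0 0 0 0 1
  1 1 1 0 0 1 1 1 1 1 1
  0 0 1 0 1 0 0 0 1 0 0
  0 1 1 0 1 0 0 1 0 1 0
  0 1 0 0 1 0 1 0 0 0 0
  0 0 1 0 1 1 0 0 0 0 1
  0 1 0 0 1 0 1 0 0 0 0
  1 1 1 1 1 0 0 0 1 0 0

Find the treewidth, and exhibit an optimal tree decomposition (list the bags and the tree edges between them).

Each bag holds 4 vertices, so the decomposition has width 3, which upper-bounds the treewidth. Conversely, {2, 3, 4, 11} is a clique of size 4, and the vertices of any clique must share a bag in every tree decomposition; so some bag has ≥ 4 vertices and tw(G) ≥ 3. Therefore the treewidth is 3.

Treewidth 3.
One such decomposition:
Bags: B1 = {3, 5, 9, 11}  B2 = {2, 3, 5, 11}  B3 = {2, 3, 5, 7}  B4 = {3, 5, 6, 9}  B5 = {1, 3, 5, 11}  B6 = {2, 3, 4, 11}  B7 = {2, 5, 7, 8}  B8 = {2, 5, 7, 10}
Tree: B1–B2, B2–B3, B1–B4, B1–B5, B2–B6, B3–B7, B3–B8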